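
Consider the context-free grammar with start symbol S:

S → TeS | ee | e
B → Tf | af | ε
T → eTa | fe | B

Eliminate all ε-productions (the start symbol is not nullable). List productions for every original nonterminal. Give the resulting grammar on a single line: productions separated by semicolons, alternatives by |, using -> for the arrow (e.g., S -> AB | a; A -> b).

S -> e | eS | ee | TeS; B -> f | Tf | af; T -> B | ea | fe | eTa

Nullable set: {B, T}.
S -> TeS: T nullable, giving TeS | eS.
Drop B -> ε.
B -> Tf: T nullable, giving Tf | f.
T -> B: B nullable, giving B.
T -> eTa: T nullable, giving eTa | ea.
Unchanged (no nullable symbols): S -> e; S -> ee; B -> af; T -> fe.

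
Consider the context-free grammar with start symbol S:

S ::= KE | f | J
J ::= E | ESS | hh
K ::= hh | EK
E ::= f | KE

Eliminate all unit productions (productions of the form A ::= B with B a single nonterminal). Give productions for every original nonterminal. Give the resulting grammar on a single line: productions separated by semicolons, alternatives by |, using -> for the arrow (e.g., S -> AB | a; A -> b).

Unit productions: J->E, S->J.
Unit pairs (A ⇒* B via units): (J,E), (S,E), (S,J).
S: inherits non-unit rules of {E, J, S} → ESS | KE | f | hh.
E: inherits non-unit rules of {E} → KE | f.
J: inherits non-unit rules of {E, J} → ESS | KE | f | hh.
K: inherits non-unit rules of {K} → EK | hh.

S -> f | KE | hh | ESS; E -> f | KE; J -> f | KE | hh | ESS; K -> EK | hh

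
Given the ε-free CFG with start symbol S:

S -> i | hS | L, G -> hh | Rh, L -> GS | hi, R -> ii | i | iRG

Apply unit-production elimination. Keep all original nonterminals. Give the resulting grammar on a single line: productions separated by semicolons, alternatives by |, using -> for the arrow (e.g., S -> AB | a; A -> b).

S -> i | GS | hS | hi; G -> Rh | hh; L -> GS | hi; R -> i | ii | iRG

Unit productions: S->L.
Unit pairs (A ⇒* B via units): (S,L).
S: inherits non-unit rules of {L, S} → GS | hS | hi | i.
G: inherits non-unit rules of {G} → Rh | hh.
L: inherits non-unit rules of {L} → GS | hi.
R: inherits non-unit rules of {R} → i | iRG | ii.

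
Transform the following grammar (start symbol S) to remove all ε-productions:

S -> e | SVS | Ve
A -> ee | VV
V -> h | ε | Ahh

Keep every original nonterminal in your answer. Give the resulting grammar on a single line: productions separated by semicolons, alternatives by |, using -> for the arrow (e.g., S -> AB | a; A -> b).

S -> e | SS | Ve | SVS; A -> V | VV | ee; V -> h | hh | Ahh

Nullable set: {A, V}.
S -> SVS: V nullable, giving SS | SVS.
S -> Ve: V nullable, giving Ve | e.
A -> VV: V, V nullable, giving V | VV.
Drop V -> ε.
V -> Ahh: A nullable, giving Ahh | hh.
Unchanged (no nullable symbols): S -> e; A -> ee; V -> h.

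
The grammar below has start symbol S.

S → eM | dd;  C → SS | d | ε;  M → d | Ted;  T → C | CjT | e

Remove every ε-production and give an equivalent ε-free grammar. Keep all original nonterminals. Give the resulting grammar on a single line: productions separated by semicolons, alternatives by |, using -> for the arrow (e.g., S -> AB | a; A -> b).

S -> dd | eM; C -> d | SS; M -> d | ed | Ted; T -> C | e | j | Cj | jT | CjT

Nullable set: {C, T}.
Drop C -> ε.
M -> Ted: T nullable, giving Ted | ed.
T -> C: C nullable, giving C.
T -> CjT: C, T nullable, giving Cj | CjT | j | jT.
Unchanged (no nullable symbols): S -> dd; S -> eM; C -> SS; C -> d; M -> d; T -> e.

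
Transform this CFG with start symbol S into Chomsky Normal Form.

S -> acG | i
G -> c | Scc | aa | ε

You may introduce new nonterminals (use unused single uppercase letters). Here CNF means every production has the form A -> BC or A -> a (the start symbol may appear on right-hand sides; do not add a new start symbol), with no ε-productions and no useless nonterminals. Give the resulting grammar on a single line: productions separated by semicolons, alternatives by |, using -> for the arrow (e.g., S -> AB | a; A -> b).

Nullable: {G}; after ε-elimination: S -> i | ac | acG; G -> c | aa | Scc.
No unit productions to eliminate.
TERM: introduce B -> a, A -> c and substitute in every rule of length ≥2.
BIN: G -> SAA becomes G -> SC, C -> AA; S -> BAG becomes S -> BD, D -> AG.

S -> i | BA | BD; A -> c; B -> a; C -> AA; D -> AG; G -> c | BB | SC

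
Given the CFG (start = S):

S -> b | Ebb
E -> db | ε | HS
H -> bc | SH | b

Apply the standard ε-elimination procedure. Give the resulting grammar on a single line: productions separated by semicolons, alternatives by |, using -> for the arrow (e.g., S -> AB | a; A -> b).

S -> b | bb | Ebb; E -> HS | db; H -> b | SH | bc

Nullable set: {E}.
S -> Ebb: E nullable, giving Ebb | bb.
Drop E -> ε.
Unchanged (no nullable symbols): S -> b; E -> HS; E -> db; H -> SH; H -> b; H -> bc.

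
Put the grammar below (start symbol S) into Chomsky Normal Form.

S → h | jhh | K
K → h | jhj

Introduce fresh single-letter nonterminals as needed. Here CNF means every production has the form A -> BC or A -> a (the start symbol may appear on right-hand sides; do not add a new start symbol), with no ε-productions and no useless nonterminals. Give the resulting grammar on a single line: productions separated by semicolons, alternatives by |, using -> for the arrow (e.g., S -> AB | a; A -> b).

No ε-productions.
After unit-elimination: S -> h | jhh | jhj; K -> h | jhj.
TERM: introduce B -> h, A -> j and substitute in every rule of length ≥2.
BIN: K -> ABA becomes K -> AC, C -> BA; S -> ABA becomes S -> AD, D -> BA; S -> ABB becomes S -> AE, E -> BB.
Drop unreachable/unproductive: K.

S -> h | AD | AE; A -> j; B -> h; D -> BA; E -> BB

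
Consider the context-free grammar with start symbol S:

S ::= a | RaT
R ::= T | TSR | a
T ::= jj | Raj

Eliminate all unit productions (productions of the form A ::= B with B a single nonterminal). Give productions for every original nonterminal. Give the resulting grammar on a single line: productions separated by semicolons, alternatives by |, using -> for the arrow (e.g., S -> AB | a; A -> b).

S -> a | RaT; R -> a | jj | Raj | TSR; T -> jj | Raj

Unit productions: R->T.
Unit pairs (A ⇒* B via units): (R,T).
S: inherits non-unit rules of {S} → RaT | a.
R: inherits non-unit rules of {R, T} → Raj | TSR | a | jj.
T: inherits non-unit rules of {T} → Raj | jj.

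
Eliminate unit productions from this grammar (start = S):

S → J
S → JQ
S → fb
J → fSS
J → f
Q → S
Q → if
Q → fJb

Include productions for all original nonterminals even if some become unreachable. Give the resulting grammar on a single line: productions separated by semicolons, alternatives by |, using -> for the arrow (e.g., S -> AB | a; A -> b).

S -> f | JQ | fb | fSS; J -> f | fSS; Q -> f | JQ | fb | if | fJb | fSS

Unit productions: Q->S, S->J.
Unit pairs (A ⇒* B via units): (Q,J), (Q,S), (S,J).
S: inherits non-unit rules of {J, S} → JQ | f | fSS | fb.
J: inherits non-unit rules of {J} → f | fSS.
Q: inherits non-unit rules of {J, Q, S} → JQ | f | fJb | fSS | fb | if.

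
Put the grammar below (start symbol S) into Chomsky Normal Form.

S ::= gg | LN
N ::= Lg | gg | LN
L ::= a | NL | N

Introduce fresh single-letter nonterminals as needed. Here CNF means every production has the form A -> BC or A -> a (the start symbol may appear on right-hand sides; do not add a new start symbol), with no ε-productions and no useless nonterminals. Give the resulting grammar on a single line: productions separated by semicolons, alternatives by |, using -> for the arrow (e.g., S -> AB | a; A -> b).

No ε-productions.
After unit-elimination: S -> LN | gg; L -> a | LN | Lg | NL | gg; N -> LN | Lg | gg.
TERM: introduce A -> g and substitute in every rule of length ≥2.

S -> AA | LN; A -> g; L -> a | AA | LA | LN | NL; N -> AA | LA | LN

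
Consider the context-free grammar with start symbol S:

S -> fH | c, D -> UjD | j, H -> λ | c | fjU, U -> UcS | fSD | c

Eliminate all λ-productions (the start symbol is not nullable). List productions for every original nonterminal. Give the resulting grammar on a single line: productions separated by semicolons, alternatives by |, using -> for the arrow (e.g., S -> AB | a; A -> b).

Nullable set: {H}.
S -> fH: H nullable, giving f | fH.
Drop H -> λ.
Unchanged (no nullable symbols): S -> c; D -> UjD; D -> j; H -> c; H -> fjU; U -> UcS; U -> c; U -> fSD.

S -> c | f | fH; D -> j | UjD; H -> c | fjU; U -> c | UcS | fSD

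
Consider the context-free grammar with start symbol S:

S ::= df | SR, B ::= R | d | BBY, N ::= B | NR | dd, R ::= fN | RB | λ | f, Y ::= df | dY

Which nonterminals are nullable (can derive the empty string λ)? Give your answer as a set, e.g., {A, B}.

Directly nullable (have an ε-rule): {R}.
B is nullable via B -> R (every symbol on the right is already known nullable).
N is nullable via N -> B (every symbol on the right is already known nullable).
Not nullable: S, Y — each has a terminal in every rule's right-hand side or depends on a non-nullable symbol.

{B, N, R}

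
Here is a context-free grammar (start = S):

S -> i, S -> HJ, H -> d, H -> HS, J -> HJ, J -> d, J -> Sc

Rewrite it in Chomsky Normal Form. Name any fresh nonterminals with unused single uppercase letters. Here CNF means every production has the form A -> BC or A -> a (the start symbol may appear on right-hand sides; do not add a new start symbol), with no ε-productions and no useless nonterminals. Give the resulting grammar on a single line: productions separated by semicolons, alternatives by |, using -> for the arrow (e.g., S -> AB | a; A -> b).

No ε-productions.
No unit productions to eliminate.
TERM: introduce A -> c and substitute in every rule of length ≥2.

S -> i | HJ; A -> c; H -> d | HS; J -> d | HJ | SA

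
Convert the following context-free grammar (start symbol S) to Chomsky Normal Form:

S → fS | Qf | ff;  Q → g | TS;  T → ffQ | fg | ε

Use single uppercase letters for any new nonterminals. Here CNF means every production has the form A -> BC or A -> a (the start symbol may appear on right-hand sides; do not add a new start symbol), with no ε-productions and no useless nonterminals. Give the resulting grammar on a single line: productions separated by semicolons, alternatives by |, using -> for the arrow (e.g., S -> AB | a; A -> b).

S -> AA | AS | QA; A -> f; B -> g; C -> AQ; Q -> g | AA | AS | QA | TS; T -> AB | AC

Nullable: {T}; after ε-elimination: S -> Qf | fS | ff; Q -> S | g | TS; T -> fg | ffQ.
After unit-elimination: S -> Qf | fS | ff; Q -> g | Qf | TS | fS | ff; T -> fg | ffQ.
TERM: introduce A -> f, B -> g and substitute in every rule of length ≥2.
BIN: T -> AAQ becomes T -> AC, C -> AQ.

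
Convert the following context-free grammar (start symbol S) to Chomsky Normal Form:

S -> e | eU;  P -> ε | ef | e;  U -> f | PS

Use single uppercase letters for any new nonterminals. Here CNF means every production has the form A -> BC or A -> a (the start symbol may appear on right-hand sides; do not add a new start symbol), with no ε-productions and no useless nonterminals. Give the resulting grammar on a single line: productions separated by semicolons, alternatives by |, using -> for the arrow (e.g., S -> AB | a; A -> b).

S -> e | AU; A -> e; B -> f; P -> e | AB; U -> e | f | AU | PS

Nullable: {P}; after ε-elimination: S -> e | eU; P -> e | ef; U -> S | f | PS.
After unit-elimination: S -> e | eU; P -> e | ef; U -> e | f | PS | eU.
TERM: introduce A -> e, B -> f and substitute in every rule of length ≥2.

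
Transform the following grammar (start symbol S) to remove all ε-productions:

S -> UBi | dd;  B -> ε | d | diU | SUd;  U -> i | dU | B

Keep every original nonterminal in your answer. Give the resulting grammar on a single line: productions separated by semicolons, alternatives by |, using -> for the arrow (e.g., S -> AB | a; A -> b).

Nullable set: {B, U}.
S -> UBi: U, B nullable, giving Bi | UBi | Ui | i.
Drop B -> ε.
B -> SUd: U nullable, giving SUd | Sd.
B -> diU: U nullable, giving di | diU.
U -> B: B nullable, giving B.
U -> dU: U nullable, giving d | dU.
Unchanged (no nullable symbols): S -> dd; B -> d; U -> i.

S -> i | Bi | Ui | dd | UBi; B -> d | Sd | di | SUd | diU; U -> B | d | i | dU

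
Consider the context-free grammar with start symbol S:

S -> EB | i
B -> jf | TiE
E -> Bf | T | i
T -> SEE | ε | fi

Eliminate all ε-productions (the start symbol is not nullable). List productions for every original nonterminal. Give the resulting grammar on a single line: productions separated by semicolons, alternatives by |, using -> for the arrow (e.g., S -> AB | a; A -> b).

Nullable set: {E, T}.
S -> EB: E nullable, giving B | EB.
B -> TiE: T, E nullable, giving Ti | TiE | i | iE.
E -> T: T nullable, giving T.
Drop T -> ε.
T -> SEE: E, E nullable, giving S | SE | SEE.
Unchanged (no nullable symbols): S -> i; B -> jf; E -> Bf; E -> i; T -> fi.

S -> B | i | EB; B -> i | Ti | iE | jf | TiE; E -> T | i | Bf; T -> S | SE | fi | SEE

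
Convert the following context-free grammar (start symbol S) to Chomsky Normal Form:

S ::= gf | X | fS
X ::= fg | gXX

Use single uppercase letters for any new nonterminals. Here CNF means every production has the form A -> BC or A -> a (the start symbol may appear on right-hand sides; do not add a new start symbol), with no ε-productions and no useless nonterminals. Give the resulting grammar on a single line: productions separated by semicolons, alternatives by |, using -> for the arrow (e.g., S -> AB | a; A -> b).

No ε-productions.
After unit-elimination: S -> fS | fg | gf | gXX; X -> fg | gXX.
TERM: introduce A -> f, B -> g and substitute in every rule of length ≥2.
BIN: S -> BXX becomes S -> BC, C -> XX; X -> BXX becomes X -> BD, D -> XX.

S -> AB | AS | BA | BC; A -> f; B -> g; C -> XX; D -> XX; X -> AB | BD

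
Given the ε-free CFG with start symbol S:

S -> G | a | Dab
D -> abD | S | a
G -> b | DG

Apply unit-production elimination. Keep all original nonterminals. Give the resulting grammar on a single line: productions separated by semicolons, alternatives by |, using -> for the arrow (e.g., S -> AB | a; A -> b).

Unit productions: D->S, S->G.
Unit pairs (A ⇒* B via units): (D,G), (D,S), (S,G).
S: inherits non-unit rules of {G, S} → DG | Dab | a | b.
D: inherits non-unit rules of {D, G, S} → DG | Dab | a | abD | b.
G: inherits non-unit rules of {G} → DG | b.

S -> a | b | DG | Dab; D -> a | b | DG | Dab | abD; G -> b | DG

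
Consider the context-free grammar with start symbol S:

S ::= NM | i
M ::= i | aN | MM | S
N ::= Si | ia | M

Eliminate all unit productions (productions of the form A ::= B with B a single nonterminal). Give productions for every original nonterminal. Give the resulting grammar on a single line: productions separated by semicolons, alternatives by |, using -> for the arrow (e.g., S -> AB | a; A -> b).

Unit productions: M->S, N->M.
Unit pairs (A ⇒* B via units): (M,S), (N,M), (N,S).
S: inherits non-unit rules of {S} → NM | i.
M: inherits non-unit rules of {M, S} → MM | NM | aN | i.
N: inherits non-unit rules of {M, N, S} → MM | NM | Si | aN | i | ia.

S -> i | NM; M -> i | MM | NM | aN; N -> i | MM | NM | Si | aN | ia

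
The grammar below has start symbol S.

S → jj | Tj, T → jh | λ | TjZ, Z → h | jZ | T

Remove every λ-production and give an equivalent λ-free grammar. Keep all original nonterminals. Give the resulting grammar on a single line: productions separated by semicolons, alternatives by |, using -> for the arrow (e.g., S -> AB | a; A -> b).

Nullable set: {T, Z}.
S -> Tj: T nullable, giving Tj | j.
Drop T -> λ.
T -> TjZ: T, Z nullable, giving Tj | TjZ | j | jZ.
Z -> T: T nullable, giving T.
Z -> jZ: Z nullable, giving j | jZ.
Unchanged (no nullable symbols): S -> jj; T -> jh; Z -> h.

S -> j | Tj | jj; T -> j | Tj | jZ | jh | TjZ; Z -> T | h | j | jZ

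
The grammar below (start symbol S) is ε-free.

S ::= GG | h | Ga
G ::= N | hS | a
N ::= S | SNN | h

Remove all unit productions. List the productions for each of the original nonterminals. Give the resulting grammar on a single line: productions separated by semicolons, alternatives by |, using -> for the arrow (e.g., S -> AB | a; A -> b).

Unit productions: G->N, N->S.
Unit pairs (A ⇒* B via units): (G,N), (G,S), (N,S).
S: inherits non-unit rules of {S} → GG | Ga | h.
G: inherits non-unit rules of {G, N, S} → GG | Ga | SNN | a | h | hS.
N: inherits non-unit rules of {N, S} → GG | Ga | SNN | h.

S -> h | GG | Ga; G -> a | h | GG | Ga | hS | SNN; N -> h | GG | Ga | SNN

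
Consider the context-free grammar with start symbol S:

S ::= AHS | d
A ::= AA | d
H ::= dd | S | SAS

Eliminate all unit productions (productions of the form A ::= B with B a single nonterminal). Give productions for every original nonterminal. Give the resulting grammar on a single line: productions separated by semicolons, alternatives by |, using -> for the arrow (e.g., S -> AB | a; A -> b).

Unit productions: H->S.
Unit pairs (A ⇒* B via units): (H,S).
S: inherits non-unit rules of {S} → AHS | d.
A: inherits non-unit rules of {A} → AA | d.
H: inherits non-unit rules of {H, S} → AHS | SAS | d | dd.

S -> d | AHS; A -> d | AA; H -> d | dd | AHS | SAS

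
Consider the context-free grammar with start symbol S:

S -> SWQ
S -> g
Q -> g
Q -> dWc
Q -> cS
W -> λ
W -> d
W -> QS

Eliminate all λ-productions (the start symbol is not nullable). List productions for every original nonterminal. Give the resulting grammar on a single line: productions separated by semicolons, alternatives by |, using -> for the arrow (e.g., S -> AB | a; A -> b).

S -> g | SQ | SWQ; Q -> g | cS | dc | dWc; W -> d | QS

Nullable set: {W}.
S -> SWQ: W nullable, giving SQ | SWQ.
Q -> dWc: W nullable, giving dWc | dc.
Drop W -> λ.
Unchanged (no nullable symbols): S -> g; Q -> cS; Q -> g; W -> QS; W -> d.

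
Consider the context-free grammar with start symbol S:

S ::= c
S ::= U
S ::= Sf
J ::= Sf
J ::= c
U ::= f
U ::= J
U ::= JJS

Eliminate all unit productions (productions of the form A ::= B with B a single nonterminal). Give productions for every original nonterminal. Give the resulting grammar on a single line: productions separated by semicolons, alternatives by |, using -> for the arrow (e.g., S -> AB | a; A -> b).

Unit productions: S->U, U->J.
Unit pairs (A ⇒* B via units): (S,J), (S,U), (U,J).
S: inherits non-unit rules of {J, S, U} → JJS | Sf | c | f.
J: inherits non-unit rules of {J} → Sf | c.
U: inherits non-unit rules of {J, U} → JJS | Sf | c | f.

S -> c | f | Sf | JJS; J -> c | Sf; U -> c | f | Sf | JJS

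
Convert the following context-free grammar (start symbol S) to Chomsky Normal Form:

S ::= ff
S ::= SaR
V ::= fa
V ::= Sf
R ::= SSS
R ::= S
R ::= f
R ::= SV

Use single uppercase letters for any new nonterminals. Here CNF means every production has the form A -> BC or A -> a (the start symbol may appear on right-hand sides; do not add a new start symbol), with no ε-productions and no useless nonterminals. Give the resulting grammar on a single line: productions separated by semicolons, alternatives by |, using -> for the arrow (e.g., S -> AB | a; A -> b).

S -> BB | SE; A -> a; B -> f; C -> AR; D -> SS; E -> AR; R -> f | BB | SC | SD | SV; V -> BA | SB

No ε-productions.
After unit-elimination: S -> ff | SaR; R -> f | SV | ff | SSS | SaR; V -> Sf | fa.
TERM: introduce A -> a, B -> f and substitute in every rule of length ≥2.
BIN: R -> SAR becomes R -> SC, C -> AR; R -> SSS becomes R -> SD, D -> SS; S -> SAR becomes S -> SE, E -> AR.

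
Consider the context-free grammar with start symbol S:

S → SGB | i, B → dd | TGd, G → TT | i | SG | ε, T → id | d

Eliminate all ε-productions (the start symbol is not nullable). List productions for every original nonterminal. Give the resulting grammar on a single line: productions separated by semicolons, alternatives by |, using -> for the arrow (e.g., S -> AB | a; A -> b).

S -> i | SB | SGB; B -> Td | dd | TGd; G -> S | i | SG | TT; T -> d | id

Nullable set: {G}.
S -> SGB: G nullable, giving SB | SGB.
B -> TGd: G nullable, giving TGd | Td.
Drop G -> ε.
G -> SG: G nullable, giving S | SG.
Unchanged (no nullable symbols): S -> i; B -> dd; G -> TT; G -> i; T -> d; T -> id.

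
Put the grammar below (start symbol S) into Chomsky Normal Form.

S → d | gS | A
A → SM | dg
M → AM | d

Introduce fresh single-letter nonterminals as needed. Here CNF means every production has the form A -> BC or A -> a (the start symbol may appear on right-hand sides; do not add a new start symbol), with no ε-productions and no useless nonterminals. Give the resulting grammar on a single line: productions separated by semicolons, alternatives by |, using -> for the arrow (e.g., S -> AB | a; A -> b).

S -> d | BC | CS | SM; A -> BC | SM; B -> d; C -> g; M -> d | AM

No ε-productions.
After unit-elimination: S -> d | SM | dg | gS; A -> SM | dg; M -> d | AM.
TERM: introduce B -> d, C -> g and substitute in every rule of length ≥2.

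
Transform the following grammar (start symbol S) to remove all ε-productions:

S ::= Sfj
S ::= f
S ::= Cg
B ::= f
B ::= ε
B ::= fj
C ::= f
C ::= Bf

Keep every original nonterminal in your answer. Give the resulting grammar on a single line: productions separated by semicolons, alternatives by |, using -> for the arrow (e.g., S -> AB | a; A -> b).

Nullable set: {B}.
Drop B -> ε.
C -> Bf: B nullable, giving Bf | f.
Unchanged (no nullable symbols): S -> Cg; S -> Sfj; S -> f; B -> f; B -> fj; C -> f.

S -> f | Cg | Sfj; B -> f | fj; C -> f | Bf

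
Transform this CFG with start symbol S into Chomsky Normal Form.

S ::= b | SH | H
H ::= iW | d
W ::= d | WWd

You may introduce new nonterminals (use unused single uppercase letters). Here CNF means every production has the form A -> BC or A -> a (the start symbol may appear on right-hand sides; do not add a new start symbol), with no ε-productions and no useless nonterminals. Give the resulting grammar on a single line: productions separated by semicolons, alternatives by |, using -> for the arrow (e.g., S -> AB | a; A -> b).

S -> b | d | AW | SH; A -> i; B -> d; C -> WB; H -> d | AW; W -> d | WC

No ε-productions.
After unit-elimination: S -> b | d | SH | iW; H -> d | iW; W -> d | WWd.
TERM: introduce B -> d, A -> i and substitute in every rule of length ≥2.
BIN: W -> WWB becomes W -> WC, C -> WB.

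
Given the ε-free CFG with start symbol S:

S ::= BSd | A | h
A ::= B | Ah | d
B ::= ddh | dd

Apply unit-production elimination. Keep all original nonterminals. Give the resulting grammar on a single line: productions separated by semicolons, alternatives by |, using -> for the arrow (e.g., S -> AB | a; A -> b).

S -> d | h | Ah | dd | BSd | ddh; A -> d | Ah | dd | ddh; B -> dd | ddh

Unit productions: A->B, S->A.
Unit pairs (A ⇒* B via units): (A,B), (S,A), (S,B).
S: inherits non-unit rules of {A, B, S} → Ah | BSd | d | dd | ddh | h.
A: inherits non-unit rules of {A, B} → Ah | d | dd | ddh.
B: inherits non-unit rules of {B} → dd | ddh.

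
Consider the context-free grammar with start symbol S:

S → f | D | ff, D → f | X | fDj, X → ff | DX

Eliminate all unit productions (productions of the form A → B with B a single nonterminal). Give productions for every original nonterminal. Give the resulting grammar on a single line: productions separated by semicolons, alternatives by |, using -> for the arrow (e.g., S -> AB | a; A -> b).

S -> f | DX | ff | fDj; D -> f | DX | ff | fDj; X -> DX | ff

Unit productions: D->X, S->D.
Unit pairs (A ⇒* B via units): (D,X), (S,D), (S,X).
S: inherits non-unit rules of {D, S, X} → DX | f | fDj | ff.
D: inherits non-unit rules of {D, X} → DX | f | fDj | ff.
X: inherits non-unit rules of {X} → DX | ff.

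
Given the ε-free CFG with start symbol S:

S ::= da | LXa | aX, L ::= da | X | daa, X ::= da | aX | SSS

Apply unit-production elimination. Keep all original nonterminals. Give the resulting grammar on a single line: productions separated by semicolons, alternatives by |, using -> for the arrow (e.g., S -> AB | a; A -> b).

Unit productions: L->X.
Unit pairs (A ⇒* B via units): (L,X).
S: inherits non-unit rules of {S} → LXa | aX | da.
L: inherits non-unit rules of {L, X} → SSS | aX | da | daa.
X: inherits non-unit rules of {X} → SSS | aX | da.

S -> aX | da | LXa; L -> aX | da | SSS | daa; X -> aX | da | SSS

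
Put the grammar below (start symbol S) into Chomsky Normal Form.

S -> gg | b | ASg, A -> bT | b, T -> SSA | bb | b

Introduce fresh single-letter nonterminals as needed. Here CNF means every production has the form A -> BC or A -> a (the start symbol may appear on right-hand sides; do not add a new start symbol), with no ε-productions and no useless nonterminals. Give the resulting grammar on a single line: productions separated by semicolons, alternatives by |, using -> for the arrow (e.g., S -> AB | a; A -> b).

S -> b | AD | CC; A -> b | BT; B -> b; C -> g; D -> SC; E -> SA; T -> b | BB | SE

No ε-productions.
No unit productions to eliminate.
TERM: introduce B -> b, C -> g and substitute in every rule of length ≥2.
BIN: S -> ASC becomes S -> AD, D -> SC; T -> SSA becomes T -> SE, E -> SA.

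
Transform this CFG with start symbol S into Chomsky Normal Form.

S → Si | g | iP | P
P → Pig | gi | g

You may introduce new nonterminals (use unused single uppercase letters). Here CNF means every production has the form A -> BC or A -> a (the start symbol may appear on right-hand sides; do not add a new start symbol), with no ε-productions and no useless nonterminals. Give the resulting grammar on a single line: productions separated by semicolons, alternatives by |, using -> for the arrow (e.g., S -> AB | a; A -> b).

No ε-productions.
After unit-elimination: S -> g | Si | gi | iP | Pig; P -> g | gi | Pig.
TERM: introduce B -> g, A -> i and substitute in every rule of length ≥2.
BIN: P -> PAB becomes P -> PC, C -> AB; S -> PAB becomes S -> PD, D -> AB.

S -> g | AP | BA | PD | SA; A -> i; B -> g; C -> AB; D -> AB; P -> g | BA | PC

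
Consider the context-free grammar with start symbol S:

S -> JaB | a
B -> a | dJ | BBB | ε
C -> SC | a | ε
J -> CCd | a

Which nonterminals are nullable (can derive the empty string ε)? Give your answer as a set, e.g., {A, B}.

Directly nullable (have an ε-rule): {B, C}.
Not nullable: J, S — each has a terminal in every rule's right-hand side or depends on a non-nullable symbol.

{B, C}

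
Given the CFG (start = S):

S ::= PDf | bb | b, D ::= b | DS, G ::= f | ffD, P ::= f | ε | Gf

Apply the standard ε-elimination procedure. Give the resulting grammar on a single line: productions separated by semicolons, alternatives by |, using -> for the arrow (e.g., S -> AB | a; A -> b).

Nullable set: {P}.
S -> PDf: P nullable, giving Df | PDf.
Drop P -> ε.
Unchanged (no nullable symbols): S -> b; S -> bb; D -> DS; D -> b; G -> f; G -> ffD; P -> Gf; P -> f.

S -> b | Df | bb | PDf; D -> b | DS; G -> f | ffD; P -> f | Gf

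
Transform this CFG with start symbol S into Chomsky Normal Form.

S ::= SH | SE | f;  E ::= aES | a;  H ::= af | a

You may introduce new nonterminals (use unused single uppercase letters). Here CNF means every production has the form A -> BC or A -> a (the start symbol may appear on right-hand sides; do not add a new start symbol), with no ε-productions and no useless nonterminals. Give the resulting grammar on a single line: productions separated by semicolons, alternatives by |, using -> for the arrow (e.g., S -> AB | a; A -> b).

S -> f | SE | SH; A -> a; B -> f; C -> ES; E -> a | AC; H -> a | AB

No ε-productions.
No unit productions to eliminate.
TERM: introduce A -> a, B -> f and substitute in every rule of length ≥2.
BIN: E -> AES becomes E -> AC, C -> ES.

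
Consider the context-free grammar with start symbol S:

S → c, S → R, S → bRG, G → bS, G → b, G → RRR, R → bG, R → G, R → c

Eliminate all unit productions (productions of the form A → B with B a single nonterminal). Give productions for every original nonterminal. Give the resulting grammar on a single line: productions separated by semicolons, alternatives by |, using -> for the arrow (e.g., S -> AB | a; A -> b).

S -> b | c | bG | bS | RRR | bRG; G -> b | bS | RRR; R -> b | c | bG | bS | RRR

Unit productions: R->G, S->R.
Unit pairs (A ⇒* B via units): (R,G), (S,G), (S,R).
S: inherits non-unit rules of {G, R, S} → RRR | b | bG | bRG | bS | c.
G: inherits non-unit rules of {G} → RRR | b | bS.
R: inherits non-unit rules of {G, R} → RRR | b | bG | bS | c.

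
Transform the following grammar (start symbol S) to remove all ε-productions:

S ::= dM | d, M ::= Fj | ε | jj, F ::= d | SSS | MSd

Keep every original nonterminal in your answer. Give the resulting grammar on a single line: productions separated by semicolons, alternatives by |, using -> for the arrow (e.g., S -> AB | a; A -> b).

S -> d | dM; F -> d | Sd | MSd | SSS; M -> Fj | jj

Nullable set: {M}.
S -> dM: M nullable, giving d | dM.
F -> MSd: M nullable, giving MSd | Sd.
Drop M -> ε.
Unchanged (no nullable symbols): S -> d; F -> SSS; F -> d; M -> Fj; M -> jj.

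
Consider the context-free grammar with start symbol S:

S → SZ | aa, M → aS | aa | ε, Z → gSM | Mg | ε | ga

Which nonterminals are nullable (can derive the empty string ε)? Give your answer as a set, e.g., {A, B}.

{M, Z}

Directly nullable (have an ε-rule): {M, Z}.
Not nullable: S — each has a terminal in every rule's right-hand side or depends on a non-nullable symbol.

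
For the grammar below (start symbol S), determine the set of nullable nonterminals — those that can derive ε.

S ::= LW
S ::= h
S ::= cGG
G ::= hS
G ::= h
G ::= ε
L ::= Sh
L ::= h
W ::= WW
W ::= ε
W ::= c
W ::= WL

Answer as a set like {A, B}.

Directly nullable (have an ε-rule): {G, W}.
Not nullable: L, S — each has a terminal in every rule's right-hand side or depends on a non-nullable symbol.

{G, W}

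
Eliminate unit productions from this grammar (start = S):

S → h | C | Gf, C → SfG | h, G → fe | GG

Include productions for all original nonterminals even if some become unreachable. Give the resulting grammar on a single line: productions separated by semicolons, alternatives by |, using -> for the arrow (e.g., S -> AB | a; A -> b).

S -> h | Gf | SfG; C -> h | SfG; G -> GG | fe

Unit productions: S->C.
Unit pairs (A ⇒* B via units): (S,C).
S: inherits non-unit rules of {C, S} → Gf | SfG | h.
C: inherits non-unit rules of {C} → SfG | h.
G: inherits non-unit rules of {G} → GG | fe.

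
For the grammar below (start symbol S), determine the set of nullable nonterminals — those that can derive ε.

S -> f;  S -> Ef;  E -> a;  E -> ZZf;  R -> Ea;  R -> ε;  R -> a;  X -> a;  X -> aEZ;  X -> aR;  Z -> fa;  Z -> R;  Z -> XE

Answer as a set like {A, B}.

{R, Z}

Directly nullable (have an ε-rule): {R}.
Z is nullable via Z -> R (every symbol on the right is already known nullable).
Not nullable: E, S, X — each has a terminal in every rule's right-hand side or depends on a non-nullable symbol.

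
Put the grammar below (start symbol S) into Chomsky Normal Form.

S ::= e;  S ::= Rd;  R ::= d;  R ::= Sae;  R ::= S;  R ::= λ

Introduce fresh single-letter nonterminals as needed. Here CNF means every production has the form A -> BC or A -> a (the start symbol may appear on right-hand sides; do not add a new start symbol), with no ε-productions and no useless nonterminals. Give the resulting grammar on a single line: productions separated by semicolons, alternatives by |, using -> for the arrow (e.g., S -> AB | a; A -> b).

Nullable: {R}; after ε-elimination: S -> d | e | Rd; R -> S | d | Sae.
After unit-elimination: S -> d | e | Rd; R -> d | e | Rd | Sae.
TERM: introduce B -> a, A -> d, C -> e and substitute in every rule of length ≥2.
BIN: R -> SBC becomes R -> SD, D -> BC.

S -> d | e | RA; A -> d; B -> a; C -> e; D -> BC; R -> d | e | RA | SD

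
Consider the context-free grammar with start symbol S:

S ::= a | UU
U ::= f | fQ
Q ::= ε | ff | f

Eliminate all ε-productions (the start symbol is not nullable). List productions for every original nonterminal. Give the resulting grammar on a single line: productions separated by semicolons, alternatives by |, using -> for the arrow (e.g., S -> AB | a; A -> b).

S -> a | UU; Q -> f | ff; U -> f | fQ

Nullable set: {Q}.
Drop Q -> ε.
U -> fQ: Q nullable, giving f | fQ.
Unchanged (no nullable symbols): S -> UU; S -> a; Q -> f; Q -> ff; U -> f.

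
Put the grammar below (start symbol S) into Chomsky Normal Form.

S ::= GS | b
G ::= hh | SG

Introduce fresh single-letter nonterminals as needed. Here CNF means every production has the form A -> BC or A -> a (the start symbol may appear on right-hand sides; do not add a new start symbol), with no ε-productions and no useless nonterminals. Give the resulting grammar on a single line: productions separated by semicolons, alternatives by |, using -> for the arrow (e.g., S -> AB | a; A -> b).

S -> b | GS; A -> h; G -> AA | SG

No ε-productions.
No unit productions to eliminate.
TERM: introduce A -> h and substitute in every rule of length ≥2.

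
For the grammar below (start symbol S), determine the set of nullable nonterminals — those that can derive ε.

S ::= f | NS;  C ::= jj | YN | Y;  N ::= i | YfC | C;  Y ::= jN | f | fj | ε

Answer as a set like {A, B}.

Directly nullable (have an ε-rule): {Y}.
C is nullable via C -> Y (every symbol on the right is already known nullable).
N is nullable via N -> C (every symbol on the right is already known nullable).
Not nullable: S — each has a terminal in every rule's right-hand side or depends on a non-nullable symbol.

{C, N, Y}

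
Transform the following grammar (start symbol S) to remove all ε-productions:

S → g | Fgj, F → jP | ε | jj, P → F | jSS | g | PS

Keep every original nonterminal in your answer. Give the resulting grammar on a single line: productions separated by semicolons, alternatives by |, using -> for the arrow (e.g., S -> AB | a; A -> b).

Nullable set: {F, P}.
S -> Fgj: F nullable, giving Fgj | gj.
Drop F -> ε.
F -> jP: P nullable, giving j | jP.
P -> F: F nullable, giving F.
P -> PS: P nullable, giving PS | S.
Unchanged (no nullable symbols): S -> g; F -> jj; P -> g; P -> jSS.

S -> g | gj | Fgj; F -> j | jP | jj; P -> F | S | g | PS | jSS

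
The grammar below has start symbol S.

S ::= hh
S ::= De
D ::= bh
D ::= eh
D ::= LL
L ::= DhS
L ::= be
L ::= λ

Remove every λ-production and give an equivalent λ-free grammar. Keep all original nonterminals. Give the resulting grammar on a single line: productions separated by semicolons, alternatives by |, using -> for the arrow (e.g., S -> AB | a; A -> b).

S -> e | De | hh; D -> L | LL | bh | eh; L -> be | hS | DhS

Nullable set: {D, L}.
S -> De: D nullable, giving De | e.
D -> LL: L, L nullable, giving L | LL.
Drop L -> λ.
L -> DhS: D nullable, giving DhS | hS.
Unchanged (no nullable symbols): S -> hh; D -> bh; D -> eh; L -> be.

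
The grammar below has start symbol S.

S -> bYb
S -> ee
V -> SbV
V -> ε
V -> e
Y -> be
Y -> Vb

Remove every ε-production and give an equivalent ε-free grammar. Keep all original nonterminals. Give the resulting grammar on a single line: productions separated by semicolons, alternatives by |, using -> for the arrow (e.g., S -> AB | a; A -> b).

S -> ee | bYb; V -> e | Sb | SbV; Y -> b | Vb | be

Nullable set: {V}.
Drop V -> ε.
V -> SbV: V nullable, giving Sb | SbV.
Y -> Vb: V nullable, giving Vb | b.
Unchanged (no nullable symbols): S -> bYb; S -> ee; V -> e; Y -> be.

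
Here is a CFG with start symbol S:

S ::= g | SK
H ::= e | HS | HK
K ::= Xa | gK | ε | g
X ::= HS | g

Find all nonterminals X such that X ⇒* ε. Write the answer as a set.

Directly nullable (have an ε-rule): {K}.
Not nullable: H, S, X — each has a terminal in every rule's right-hand side or depends on a non-nullable symbol.

{K}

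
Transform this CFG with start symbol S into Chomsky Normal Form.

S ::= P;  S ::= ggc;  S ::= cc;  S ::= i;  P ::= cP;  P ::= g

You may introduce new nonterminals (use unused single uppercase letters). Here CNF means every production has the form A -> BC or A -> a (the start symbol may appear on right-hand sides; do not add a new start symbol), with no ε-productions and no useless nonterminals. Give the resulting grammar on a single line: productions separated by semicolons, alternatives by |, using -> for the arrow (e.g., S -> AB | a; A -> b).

S -> g | i | AA | AP | BC; A -> c; B -> g; C -> BA; P -> g | AP

No ε-productions.
After unit-elimination: S -> g | i | cP | cc | ggc; P -> g | cP.
TERM: introduce A -> c, B -> g and substitute in every rule of length ≥2.
BIN: S -> BBA becomes S -> BC, C -> BA.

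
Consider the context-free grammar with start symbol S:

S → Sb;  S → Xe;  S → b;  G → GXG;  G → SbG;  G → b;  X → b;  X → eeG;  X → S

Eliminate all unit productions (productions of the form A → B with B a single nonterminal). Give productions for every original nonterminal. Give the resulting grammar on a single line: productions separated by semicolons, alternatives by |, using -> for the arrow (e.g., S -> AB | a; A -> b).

S -> b | Sb | Xe; G -> b | GXG | SbG; X -> b | Sb | Xe | eeG

Unit productions: X->S.
Unit pairs (A ⇒* B via units): (X,S).
S: inherits non-unit rules of {S} → Sb | Xe | b.
G: inherits non-unit rules of {G} → GXG | SbG | b.
X: inherits non-unit rules of {S, X} → Sb | Xe | b | eeG.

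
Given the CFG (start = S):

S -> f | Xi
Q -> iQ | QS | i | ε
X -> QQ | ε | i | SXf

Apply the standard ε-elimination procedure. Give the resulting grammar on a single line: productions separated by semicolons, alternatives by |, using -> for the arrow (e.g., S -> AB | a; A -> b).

S -> f | i | Xi; Q -> S | i | QS | iQ; X -> Q | i | QQ | Sf | SXf

Nullable set: {Q, X}.
S -> Xi: X nullable, giving Xi | i.
Drop Q -> ε.
Q -> QS: Q nullable, giving QS | S.
Q -> iQ: Q nullable, giving i | iQ.
Drop X -> ε.
X -> QQ: Q, Q nullable, giving Q | QQ.
X -> SXf: X nullable, giving SXf | Sf.
Unchanged (no nullable symbols): S -> f; Q -> i; X -> i.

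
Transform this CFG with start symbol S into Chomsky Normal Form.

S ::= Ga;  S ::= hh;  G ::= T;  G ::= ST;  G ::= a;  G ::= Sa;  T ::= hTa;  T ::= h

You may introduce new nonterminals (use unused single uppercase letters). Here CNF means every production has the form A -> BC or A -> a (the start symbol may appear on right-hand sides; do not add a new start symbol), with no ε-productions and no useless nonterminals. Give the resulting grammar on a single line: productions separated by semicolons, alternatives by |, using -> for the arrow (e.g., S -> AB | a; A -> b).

No ε-productions.
After unit-elimination: S -> Ga | hh; G -> a | h | ST | Sa | hTa; T -> h | hTa.
TERM: introduce A -> a, B -> h and substitute in every rule of length ≥2.
BIN: G -> BTA becomes G -> BC, C -> TA; T -> BTA becomes T -> BD, D -> TA.

S -> BB | GA; A -> a; B -> h; C -> TA; D -> TA; G -> a | h | BC | SA | ST; T -> h | BD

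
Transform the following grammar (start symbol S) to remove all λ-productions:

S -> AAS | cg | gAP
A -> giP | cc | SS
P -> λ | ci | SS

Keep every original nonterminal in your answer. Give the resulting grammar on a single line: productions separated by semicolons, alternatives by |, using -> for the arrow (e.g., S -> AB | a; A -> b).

Nullable set: {P}.
S -> gAP: P nullable, giving gA | gAP.
A -> giP: P nullable, giving gi | giP.
Drop P -> λ.
Unchanged (no nullable symbols): S -> AAS; S -> cg; A -> SS; A -> cc; P -> SS; P -> ci.

S -> cg | gA | AAS | gAP; A -> SS | cc | gi | giP; P -> SS | ci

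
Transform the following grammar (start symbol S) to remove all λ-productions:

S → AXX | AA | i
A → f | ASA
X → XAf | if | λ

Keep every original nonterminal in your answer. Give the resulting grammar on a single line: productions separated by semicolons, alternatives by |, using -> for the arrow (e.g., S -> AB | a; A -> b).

S -> A | i | AA | AX | AXX; A -> f | ASA; X -> Af | if | XAf

Nullable set: {X}.
S -> AXX: X, X nullable, giving A | AX | AXX.
Drop X -> λ.
X -> XAf: X nullable, giving Af | XAf.
Unchanged (no nullable symbols): S -> AA; S -> i; A -> ASA; A -> f; X -> if.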